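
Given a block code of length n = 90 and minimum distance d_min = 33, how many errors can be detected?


Detection capability = d_min - 1 = 33 - 1 = 32

32 errors


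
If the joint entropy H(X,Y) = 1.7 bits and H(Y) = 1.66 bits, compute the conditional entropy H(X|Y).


H(X|Y) = H(X,Y) - H(Y) = 1.7 - 1.66 = 0.04

0.04 bits


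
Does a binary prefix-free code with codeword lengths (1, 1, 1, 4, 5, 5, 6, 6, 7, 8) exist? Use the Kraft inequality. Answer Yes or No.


Kraft sum = sum(2^(-l_i)) = 1.668, need <= 1. Result: violated (a binary prefix-free code with these lengths cannot exist)

No


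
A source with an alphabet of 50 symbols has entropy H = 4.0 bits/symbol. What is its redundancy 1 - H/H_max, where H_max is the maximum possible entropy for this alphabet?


H_max = log2(K) = log2(50) = 5.6439 bits/symbol. Redundancy = 1 - H/H_max = 1 - 4.0/5.6439 = 1 - 0.7087 = 0.2913

0.2913


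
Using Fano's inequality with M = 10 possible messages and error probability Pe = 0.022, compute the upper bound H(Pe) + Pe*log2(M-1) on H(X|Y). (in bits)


H(Pe) = -Pe*log2(Pe) - (1-Pe)*log2(1-Pe) = -0.022*log2(0.022) - 0.978*log2(0.978) = 0.121140 + 0.031388 = 0.1525. Pe*log2(M-1) = 0.022*log2(9) = 0.069738. Bound = H(Pe) + Pe*log2(M-1) = 0.121140 + 0.031388 + 0.069738 = 0.2223

0.2223 bits


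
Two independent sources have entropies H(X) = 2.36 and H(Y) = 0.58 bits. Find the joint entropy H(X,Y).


For independent variables, H(X,Y) = H(X) + H(Y) = 2.36 + 0.58 = 2.94

2.94 bits


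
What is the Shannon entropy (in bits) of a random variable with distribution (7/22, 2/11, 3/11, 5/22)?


H = -sum(p_i * log2(p_i)). Terms: -(7/22)*log2(7/22) = 0.525661; -(2/11)*log2(2/11) = 0.447169; -(3/11)*log2(3/11) = 0.511219; -(5/22)*log2(5/22) = 0.485796. H = 0.525661 + 0.447169 + 0.511219 + 0.485796 = 1.9698

1.9698 bits


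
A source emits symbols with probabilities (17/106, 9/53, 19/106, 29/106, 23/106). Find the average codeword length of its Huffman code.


Huffman construction (repeatedly merge the two least-probable nodes; each merge adds 1 bit to every symbol beneath it): 17/106 + 9/53 = 35/106; 19/106 + 23/106 = 21/53; 29/106 + 35/106 = 32/53; 21/53 + 32/53 = 1. Resulting codeword lengths (in the order the probabilities were given): (3, 3, 2, 2, 2). L_avg = sum(p_i * l_i) = 17/106*3 + 9/53*3 + 19/106*2 + 29/106*2 + 23/106*2 = 247/106 = 2.3302

2.3302 bits


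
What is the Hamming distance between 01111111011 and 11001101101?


Count differing positions: ^ . ^ ^ . . ^ . ^ ^ . = 6 differences

6


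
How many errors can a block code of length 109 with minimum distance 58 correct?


Correction capability = floor((d-1)/2) = floor((58-1)/2) = 28

28 errors


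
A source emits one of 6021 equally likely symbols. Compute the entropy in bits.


H = log2(n) = log2(6021) = 12.5558

12.5558 bits


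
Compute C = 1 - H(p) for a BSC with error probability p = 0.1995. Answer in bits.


H(p) = -p*log2(p) - (1-p)*log2(1-p) = -0.1995*log2(0.1995) - 0.8005*log2(0.8005) = 0.463945 + 0.256982 = 0.7209. C = 1 - H(p) = 1 - 0.7209 = 0.2791

0.2791 bits


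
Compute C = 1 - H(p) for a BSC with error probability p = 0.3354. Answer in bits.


H(p) = -p*log2(p) - (1-p)*log2(1-p) = -0.3354*log2(0.3354) - 0.6646*log2(0.6646) = 0.528606 + 0.391743 = 0.9203. C = 1 - H(p) = 1 - 0.9203 = 0.0797

0.0797 bits


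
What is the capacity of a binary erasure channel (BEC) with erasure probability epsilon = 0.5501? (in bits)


C = 1 - epsilon = 1 - 0.5501 = 0.4499

0.4499 bits


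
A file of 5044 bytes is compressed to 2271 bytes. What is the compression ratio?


Ratio = original / compressed = 5044 / 2271 = 2.221

2.221


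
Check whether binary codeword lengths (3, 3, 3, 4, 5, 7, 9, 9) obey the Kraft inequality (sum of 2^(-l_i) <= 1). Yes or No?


Kraft sum = sum(2^(-l_i)) = 0.4805, need <= 1. Result: satisfied (a binary prefix-free code with these lengths exists)

Yes


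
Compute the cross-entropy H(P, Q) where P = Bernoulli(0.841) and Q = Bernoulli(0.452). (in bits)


H(P,Q) = -p*log2(q) - (1-p)*log2(1-q). -0.841*log2(0.452) = 0.963454; -0.159*log2(0.548) = 0.137973. H(P,Q) = 0.963454 + 0.137973 = 1.1014

1.1014 bits


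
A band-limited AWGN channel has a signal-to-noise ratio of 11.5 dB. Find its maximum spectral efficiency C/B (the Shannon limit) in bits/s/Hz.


SNR_linear = 10^(11.5/10) = 14.1254; C/B = log2(1 + SNR_linear) = log2(1 + 14.1254) = 3.9189

3.9189 bits/s/Hz


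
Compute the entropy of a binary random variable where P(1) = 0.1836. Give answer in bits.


H = -p*log2(p) - (1-p)*log2(1-p). -0.1836*log2(0.1836) = 0.448968; -0.8164*log2(0.8164) = 0.238921. H = 0.448968 + 0.238921 = 0.6879

0.6879 bits


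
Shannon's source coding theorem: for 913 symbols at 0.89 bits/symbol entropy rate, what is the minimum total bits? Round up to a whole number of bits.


Minimum bits >= n * H = 913 * 0.89 = 812.57, rounded up to a whole number of bits = 813

813 bits


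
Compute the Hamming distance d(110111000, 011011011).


Count differing positions: ^ . ^ ^ . . . ^ ^ = 5 differences

5


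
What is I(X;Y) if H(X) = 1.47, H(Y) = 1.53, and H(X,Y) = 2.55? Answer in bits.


I(X;Y) = H(X) + H(Y) - H(X,Y) = 1.47 + 1.53 - 2.55 = 0.45

0.45 bits


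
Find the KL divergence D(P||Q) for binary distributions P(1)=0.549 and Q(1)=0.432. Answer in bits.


KL = p*log2(p/q) + (1-p)*log2((1-p)/(1-q)) = 0.549*log2(0.549/0.432) + 0.451*log2(0.451/0.568) = 0.0398

0.0398 bits


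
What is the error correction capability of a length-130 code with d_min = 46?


Correction capability = floor((d-1)/2) = floor((46-1)/2) = 22

22 errors


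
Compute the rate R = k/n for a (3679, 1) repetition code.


Rate = k/n = 1/3679

1/3679


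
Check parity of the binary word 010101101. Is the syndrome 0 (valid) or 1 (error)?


Syndrome = XOR of all bits = 0 XOR 1 XOR 0 XOR 1 XOR 0 XOR 1 XOR 1 XOR 0 XOR 1 = 1

1


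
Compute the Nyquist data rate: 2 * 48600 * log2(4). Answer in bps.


Rate = 2 * B * log2(M) = 2 * 48600 * 2.0 = 194400.0

194400.0 bps


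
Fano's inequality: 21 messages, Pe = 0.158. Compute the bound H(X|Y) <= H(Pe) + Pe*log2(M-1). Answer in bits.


H(Pe) = -Pe*log2(Pe) - (1-Pe)*log2(1-Pe) = -0.158*log2(0.158) - 0.842*log2(0.842) = 0.420597 + 0.208907 = 0.6295. Pe*log2(M-1) = 0.158*log2(20) = 0.682865. Bound = H(Pe) + Pe*log2(M-1) = 0.420597 + 0.208907 + 0.682865 = 1.3124

1.3124 bits


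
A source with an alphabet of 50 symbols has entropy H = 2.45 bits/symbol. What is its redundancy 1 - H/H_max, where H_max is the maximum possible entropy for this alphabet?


H_max = log2(K) = log2(50) = 5.6439 bits/symbol. Redundancy = 1 - H/H_max = 1 - 2.45/5.6439 = 1 - 0.4341 = 0.5659

0.5659


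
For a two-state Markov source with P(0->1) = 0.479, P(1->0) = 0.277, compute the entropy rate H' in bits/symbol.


Stationary distribution: pi_0 = p10/(p01+p10) = 0.3664, pi_1 = 0.6336. Entropy rate H' = pi_0*H(p01) + pi_1*H(p10) = 0.3664*0.9987 + 0.6336*0.8513 = 0.9053

0.9053 bits/symbol


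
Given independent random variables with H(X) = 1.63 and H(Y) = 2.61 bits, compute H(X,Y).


For independent variables, H(X,Y) = H(X) + H(Y) = 1.63 + 2.61 = 4.24

4.24 bits


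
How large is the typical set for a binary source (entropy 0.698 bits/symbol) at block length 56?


log2|A_typical| = nH = 56 * 0.698 = 39.088, so |A_typical| ~ 2^39.088 = 5.843e+11

5.843e+11


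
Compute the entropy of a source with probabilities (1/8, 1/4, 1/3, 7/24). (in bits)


H = -sum(p_i * log2(p_i)). Terms: -(1/8)*log2(1/8) = 0.375000; -(1/4)*log2(1/4) = 0.500000; -(1/3)*log2(1/3) = 0.528321; -(7/24)*log2(7/24) = 0.518469. H = 0.375000 + 0.500000 + 0.528321 + 0.518469 = 1.9218

1.9218 bits


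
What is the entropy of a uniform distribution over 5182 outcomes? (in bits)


H = log2(n) = log2(5182) = 12.3393

12.3393 bits


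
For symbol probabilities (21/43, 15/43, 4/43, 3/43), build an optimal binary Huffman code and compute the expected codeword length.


Huffman construction (repeatedly merge the two least-probable nodes; each merge adds 1 bit to every symbol beneath it): 3/43 + 4/43 = 7/43; 7/43 + 15/43 = 22/43; 21/43 + 22/43 = 1. Resulting codeword lengths (in the order the probabilities were given): (1, 2, 3, 3). L_avg = sum(p_i * l_i) = 21/43*1 + 15/43*2 + 4/43*3 + 3/43*3 = 72/43 = 1.6744

1.6744 bits


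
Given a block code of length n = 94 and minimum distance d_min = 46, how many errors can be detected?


Detection capability = d_min - 1 = 46 - 1 = 45

45 errors


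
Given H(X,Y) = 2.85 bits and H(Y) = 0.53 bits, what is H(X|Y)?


H(X|Y) = H(X,Y) - H(Y) = 2.85 - 0.53 = 2.32

2.32 bits


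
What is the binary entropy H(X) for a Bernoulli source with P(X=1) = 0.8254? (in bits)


H = -p*log2(p) - (1-p)*log2(1-p). -0.8254*log2(0.8254) = 0.228499; -0.1746*log2(0.1746) = 0.439621. H = 0.228499 + 0.439621 = 0.6681

0.6681 bits


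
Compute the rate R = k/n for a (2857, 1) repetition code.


Rate = k/n = 1/2857

1/2857


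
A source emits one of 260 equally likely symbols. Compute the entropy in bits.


H = log2(n) = log2(260) = 8.0224

8.0224 bits


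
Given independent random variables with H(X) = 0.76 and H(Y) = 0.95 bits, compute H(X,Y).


For independent variables, H(X,Y) = H(X) + H(Y) = 0.76 + 0.95 = 1.71

1.71 bits


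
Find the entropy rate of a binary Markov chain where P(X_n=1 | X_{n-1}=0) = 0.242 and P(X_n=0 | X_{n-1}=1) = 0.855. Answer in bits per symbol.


Stationary distribution: pi_0 = p10/(p01+p10) = 0.7794, pi_1 = 0.2206. Entropy rate H' = pi_0*H(p01) + pi_1*H(p10) = 0.7794*0.7984 + 0.2206*0.5972 = 0.754

0.754 bits/symbol


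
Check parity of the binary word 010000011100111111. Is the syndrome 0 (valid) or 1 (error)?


Syndrome = XOR of all bits = 0 XOR 1 XOR 0 XOR 0 XOR 0 XOR 0 XOR 0 XOR 1 XOR 1 XOR 1 XOR 0 XOR 0 XOR 1 XOR 1 XOR 1 XOR 1 XOR 1 XOR 1 = 0

0


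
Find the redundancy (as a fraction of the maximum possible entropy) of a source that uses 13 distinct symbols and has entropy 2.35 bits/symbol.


H_max = log2(K) = log2(13) = 3.7004 bits/symbol. Redundancy = 1 - H/H_max = 1 - 2.35/3.7004 = 1 - 0.6351 = 0.3649

0.3649


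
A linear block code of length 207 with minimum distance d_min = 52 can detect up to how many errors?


Detection capability = d_min - 1 = 52 - 1 = 51

51 errors


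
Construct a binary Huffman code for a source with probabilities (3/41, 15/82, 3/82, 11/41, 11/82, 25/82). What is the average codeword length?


Huffman construction (repeatedly merge the two least-probable nodes; each merge adds 1 bit to every symbol beneath it): 3/82 + 3/41 = 9/82; 9/82 + 11/82 = 10/41; 15/82 + 10/41 = 35/82; 11/41 + 25/82 = 47/82; 35/82 + 47/82 = 1. Resulting codeword lengths (in the order the probabilities were given): (4, 2, 4, 2, 3, 2). L_avg = sum(p_i * l_i) = 3/41*4 + 15/82*2 + 3/82*4 + 11/41*2 + 11/82*3 + 25/82*2 = 193/82 = 2.3537

2.3537 bits


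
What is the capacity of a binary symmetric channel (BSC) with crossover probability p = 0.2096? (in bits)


H(p) = -p*log2(p) - (1-p)*log2(1-p) = -0.2096*log2(0.2096) - 0.7904*log2(0.7904) = 0.472499 + 0.268218 = 0.7407. C = 1 - H(p) = 1 - 0.7407 = 0.2593

0.2593 bits


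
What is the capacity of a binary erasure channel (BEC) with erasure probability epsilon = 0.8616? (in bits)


C = 1 - epsilon = 1 - 0.8616 = 0.1384

0.1384 bits


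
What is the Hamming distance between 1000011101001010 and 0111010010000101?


Count differing positions: ^ ^ ^ ^ . . ^ ^ ^ ^ . . ^ ^ ^ ^ = 12 differences

12


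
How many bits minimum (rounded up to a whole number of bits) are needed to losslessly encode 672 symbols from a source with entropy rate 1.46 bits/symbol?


Minimum bits >= n * H = 672 * 1.46 = 981.12, rounded up to a whole number of bits = 982

982 bits


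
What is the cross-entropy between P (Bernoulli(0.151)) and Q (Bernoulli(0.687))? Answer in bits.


H(P,Q) = -p*log2(q) - (1-p)*log2(1-q). -0.151*log2(0.687) = 0.081784; -0.849*log2(0.313) = 1.422725. H(P,Q) = 0.081784 + 1.422725 = 1.5045

1.5045 bits


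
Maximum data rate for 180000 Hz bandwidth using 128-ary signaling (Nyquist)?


Rate = 2 * B * log2(M) = 2 * 180000 * 7.0 = 2520000.0

2520000.0 bps


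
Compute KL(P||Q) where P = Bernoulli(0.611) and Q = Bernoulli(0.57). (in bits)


KL = p*log2(p/q) + (1-p)*log2((1-p)/(1-q)) = 0.611*log2(0.611/0.57) + 0.389*log2(0.389/0.43) = 0.005

0.005 bits


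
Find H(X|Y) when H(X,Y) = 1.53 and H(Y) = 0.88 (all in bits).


H(X|Y) = H(X,Y) - H(Y) = 1.53 - 0.88 = 0.65

0.65 bits


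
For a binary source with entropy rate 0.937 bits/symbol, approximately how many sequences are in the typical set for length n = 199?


log2|A_typical| = nH = 199 * 0.937 = 186.463, so |A_typical| ~ 2^186.463 = 1.352e+56

1.352e+56


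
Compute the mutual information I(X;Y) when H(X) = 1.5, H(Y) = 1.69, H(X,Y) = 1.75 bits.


I(X;Y) = H(X) + H(Y) - H(X,Y) = 1.5 + 1.69 - 1.75 = 1.44

1.44 bits


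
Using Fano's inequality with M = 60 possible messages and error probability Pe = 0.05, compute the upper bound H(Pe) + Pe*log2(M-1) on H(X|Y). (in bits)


H(Pe) = -Pe*log2(Pe) - (1-Pe)*log2(1-Pe) = -0.05*log2(0.05) - 0.95*log2(0.95) = 0.216096 + 0.070301 = 0.2864. Pe*log2(M-1) = 0.05*log2(59) = 0.294132. Bound = H(Pe) + Pe*log2(M-1) = 0.216096 + 0.070301 + 0.294132 = 0.5805

0.5805 bits


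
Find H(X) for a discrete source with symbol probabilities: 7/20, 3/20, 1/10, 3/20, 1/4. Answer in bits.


H = -sum(p_i * log2(p_i)). Terms: -(7/20)*log2(7/20) = 0.530101; -(3/20)*log2(3/20) = 0.410545; -(1/10)*log2(1/10) = 0.332193; -(3/20)*log2(3/20) = 0.410545; -(1/4)*log2(1/4) = 0.500000. H = 0.530101 + 0.410545 + 0.332193 + 0.410545 + 0.500000 = 2.1834

2.1834 bits


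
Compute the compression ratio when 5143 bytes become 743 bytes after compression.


Ratio = original / compressed = 5143 / 743 = 6.9219

6.9219


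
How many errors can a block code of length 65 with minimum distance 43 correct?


Correction capability = floor((d-1)/2) = floor((43-1)/2) = 21

21 errors


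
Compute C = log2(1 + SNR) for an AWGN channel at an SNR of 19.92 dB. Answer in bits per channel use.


SNR_linear = 10^(19.92/10) = 98.1748; C = log2(1 + SNR_linear) = log2(1 + 98.1748) = 6.6319

6.6319 bits/channel use


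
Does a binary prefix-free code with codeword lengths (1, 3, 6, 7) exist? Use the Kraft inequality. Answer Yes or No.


Kraft sum = sum(2^(-l_i)) = 0.6484, need <= 1. Result: satisfied (a binary prefix-free code with these lengths exists)

Yes


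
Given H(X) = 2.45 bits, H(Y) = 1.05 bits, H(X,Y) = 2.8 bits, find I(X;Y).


I(X;Y) = H(X) + H(Y) - H(X,Y) = 2.45 + 1.05 - 2.8 = 0.7

0.7 bits


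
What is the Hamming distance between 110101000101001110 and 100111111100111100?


Count differing positions: . ^ . . ^ . ^ ^ ^ . . ^ ^ ^ . . ^ . = 9 differences

9


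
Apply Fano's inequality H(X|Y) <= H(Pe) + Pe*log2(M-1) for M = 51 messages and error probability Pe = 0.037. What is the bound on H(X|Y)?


H(Pe) = -Pe*log2(Pe) - (1-Pe)*log2(1-Pe) = -0.037*log2(0.037) - 0.963*log2(0.963) = 0.175984 + 0.052380 = 0.2284. Pe*log2(M-1) = 0.037*log2(50) = 0.208823. Bound = H(Pe) + Pe*log2(M-1) = 0.175984 + 0.052380 + 0.208823 = 0.4372

0.4372 bits


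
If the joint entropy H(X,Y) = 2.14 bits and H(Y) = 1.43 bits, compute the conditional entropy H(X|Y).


H(X|Y) = H(X,Y) - H(Y) = 2.14 - 1.43 = 0.71

0.71 bits


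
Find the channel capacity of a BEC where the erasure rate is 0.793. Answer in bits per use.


C = 1 - epsilon = 1 - 0.793 = 0.207

0.207 bits


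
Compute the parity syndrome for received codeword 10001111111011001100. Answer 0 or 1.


Syndrome = XOR of all bits = 1 XOR 0 XOR 0 XOR 0 XOR 1 XOR 1 XOR 1 XOR 1 XOR 1 XOR 1 XOR 1 XOR 0 XOR 1 XOR 1 XOR 0 XOR 0 XOR 1 XOR 1 XOR 0 XOR 0 = 0

0


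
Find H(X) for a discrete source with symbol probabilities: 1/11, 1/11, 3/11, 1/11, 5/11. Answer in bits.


H = -sum(p_i * log2(p_i)). Terms: -(1/11)*log2(1/11) = 0.314494; -(1/11)*log2(1/11) = 0.314494; -(3/11)*log2(3/11) = 0.511219; -(1/11)*log2(1/11) = 0.314494; -(5/11)*log2(5/11) = 0.517047. H = 0.314494 + 0.314494 + 0.511219 + 0.314494 + 0.517047 = 1.9717

1.9717 bits


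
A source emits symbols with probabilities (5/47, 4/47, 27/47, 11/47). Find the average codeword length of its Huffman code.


Huffman construction (repeatedly merge the two least-probable nodes; each merge adds 1 bit to every symbol beneath it): 4/47 + 5/47 = 9/47; 9/47 + 11/47 = 20/47; 20/47 + 27/47 = 1. Resulting codeword lengths (in the order the probabilities were given): (3, 3, 1, 2). L_avg = sum(p_i * l_i) = 5/47*3 + 4/47*3 + 27/47*1 + 11/47*2 = 76/47 = 1.617

1.617 bits


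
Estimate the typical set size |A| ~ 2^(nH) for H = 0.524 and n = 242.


log2|A_typical| = nH = 242 * 0.524 = 126.808, so |A_typical| ~ 2^126.808 = 1.489e+38

1.489e+38


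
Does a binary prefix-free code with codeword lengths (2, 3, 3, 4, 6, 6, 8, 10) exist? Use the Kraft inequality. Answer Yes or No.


Kraft sum = sum(2^(-l_i)) = 0.5986, need <= 1. Result: satisfied (a binary prefix-free code with these lengths exists)

Yes


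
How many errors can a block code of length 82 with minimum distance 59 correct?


Correction capability = floor((d-1)/2) = floor((59-1)/2) = 29

29 errors


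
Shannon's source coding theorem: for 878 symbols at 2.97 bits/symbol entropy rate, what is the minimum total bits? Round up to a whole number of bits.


Minimum bits >= n * H = 878 * 2.97 = 2607.66, rounded up to a whole number of bits = 2608

2608 bits


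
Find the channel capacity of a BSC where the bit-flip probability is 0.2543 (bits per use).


H(p) = -p*log2(p) - (1-p)*log2(1-p) = -0.2543*log2(0.2543) - 0.7457*log2(0.7457) = 0.502343 + 0.315679 = 0.818. C = 1 - H(p) = 1 - 0.818 = 0.182

0.182 bits


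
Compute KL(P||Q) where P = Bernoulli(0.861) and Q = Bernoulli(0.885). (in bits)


KL = p*log2(p/q) + (1-p)*log2((1-p)/(1-q)) = 0.861*log2(0.861/0.885) + 0.139*log2(0.139/0.115) = 0.0039

0.0039 bits


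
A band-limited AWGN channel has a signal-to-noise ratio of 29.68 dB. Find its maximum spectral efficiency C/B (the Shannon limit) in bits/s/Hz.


SNR_linear = 10^(29.68/10) = 928.9664; C/B = log2(1 + SNR_linear) = log2(1 + 928.9664) = 9.861

9.861 bits/s/Hz


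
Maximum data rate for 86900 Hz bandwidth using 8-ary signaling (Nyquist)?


Rate = 2 * B * log2(M) = 2 * 86900 * 3.0 = 521400.0

521400.0 bps


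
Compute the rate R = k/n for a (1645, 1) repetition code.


Rate = k/n = 1/1645

1/1645


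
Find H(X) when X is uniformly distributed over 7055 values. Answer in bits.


H = log2(n) = log2(7055) = 12.7844

12.7844 bits


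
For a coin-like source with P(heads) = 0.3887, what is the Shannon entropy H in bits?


H = -p*log2(p) - (1-p)*log2(1-p). -0.3887*log2(0.3887) = 0.529903; -0.6113*log2(0.6113) = 0.434052. H = 0.529903 + 0.434052 = 0.964

0.964 bits


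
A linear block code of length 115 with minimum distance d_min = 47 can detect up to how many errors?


Detection capability = d_min - 1 = 47 - 1 = 46

46 errors


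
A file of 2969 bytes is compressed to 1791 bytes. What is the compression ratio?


Ratio = original / compressed = 2969 / 1791 = 1.6577

1.6577


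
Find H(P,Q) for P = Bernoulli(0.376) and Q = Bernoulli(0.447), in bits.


H(P,Q) = -p*log2(q) - (1-p)*log2(1-q). -0.376*log2(0.447) = 0.436782; -0.624*log2(0.553) = 0.533301. H(P,Q) = 0.436782 + 0.533301 = 0.9701

0.9701 bits


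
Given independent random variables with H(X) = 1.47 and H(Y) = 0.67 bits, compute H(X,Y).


For independent variables, H(X,Y) = H(X) + H(Y) = 1.47 + 0.67 = 2.14

2.14 bits


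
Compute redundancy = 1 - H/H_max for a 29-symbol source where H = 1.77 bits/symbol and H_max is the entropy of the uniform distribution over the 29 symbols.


H_max = log2(K) = log2(29) = 4.858 bits/symbol. Redundancy = 1 - H/H_max = 1 - 1.77/4.858 = 1 - 0.3643 = 0.6357

0.6357


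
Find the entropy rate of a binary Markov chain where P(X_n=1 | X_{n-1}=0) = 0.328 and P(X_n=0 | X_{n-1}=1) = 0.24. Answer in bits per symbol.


Stationary distribution: pi_0 = p10/(p01+p10) = 0.4225, pi_1 = 0.5775. Entropy rate H' = pi_0*H(p01) + pi_1*H(p10) = 0.4225*0.9129 + 0.5775*0.795 = 0.8448

0.8448 bits/symbol


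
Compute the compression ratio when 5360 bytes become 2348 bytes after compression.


Ratio = original / compressed = 5360 / 2348 = 2.2828

2.2828


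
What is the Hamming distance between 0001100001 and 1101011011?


Count differing positions: ^ ^ . . ^ ^ ^ . ^ . = 6 differences

6


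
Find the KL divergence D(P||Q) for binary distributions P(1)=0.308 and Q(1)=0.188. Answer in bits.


KL = p*log2(p/q) + (1-p)*log2((1-p)/(1-q)) = 0.308*log2(0.308/0.188) + 0.692*log2(0.692/0.812) = 0.0597

0.0597 bits


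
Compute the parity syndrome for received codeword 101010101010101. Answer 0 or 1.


Syndrome = XOR of all bits = 1 XOR 0 XOR 1 XOR 0 XOR 1 XOR 0 XOR 1 XOR 0 XOR 1 XOR 0 XOR 1 XOR 0 XOR 1 XOR 0 XOR 1 = 0

0


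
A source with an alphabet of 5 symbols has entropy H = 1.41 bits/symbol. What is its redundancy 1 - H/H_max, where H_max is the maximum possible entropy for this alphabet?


H_max = log2(K) = log2(5) = 2.3219 bits/symbol. Redundancy = 1 - H/H_max = 1 - 1.41/2.3219 = 1 - 0.6073 = 0.3927

0.3927


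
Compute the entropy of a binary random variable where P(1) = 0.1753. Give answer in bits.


H = -p*log2(p) - (1-p)*log2(1-p). -0.1753*log2(0.1753) = 0.440371; -0.8247*log2(0.8247) = 0.229315. H = 0.440371 + 0.229315 = 0.6697

0.6697 bits


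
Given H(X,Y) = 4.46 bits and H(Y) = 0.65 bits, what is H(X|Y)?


H(X|Y) = H(X,Y) - H(Y) = 4.46 - 0.65 = 3.81

3.81 bits


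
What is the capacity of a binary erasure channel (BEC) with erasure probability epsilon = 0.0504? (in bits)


C = 1 - epsilon = 1 - 0.0504 = 0.9496

0.9496 bits


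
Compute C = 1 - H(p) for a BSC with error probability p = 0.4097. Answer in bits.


H(p) = -p*log2(p) - (1-p)*log2(1-p) = -0.4097*log2(0.4097) - 0.5903*log2(0.5903) = 0.527431 + 0.448911 = 0.9763. C = 1 - H(p) = 1 - 0.9763 = 0.0237

0.0237 bits


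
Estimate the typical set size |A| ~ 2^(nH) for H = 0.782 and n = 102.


log2|A_typical| = nH = 102 * 0.782 = 79.764, so |A_typical| ~ 2^79.764 = 1.026e+24

1.026e+24


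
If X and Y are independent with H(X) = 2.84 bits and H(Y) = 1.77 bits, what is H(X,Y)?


For independent variables, H(X,Y) = H(X) + H(Y) = 2.84 + 1.77 = 4.61

4.61 bits


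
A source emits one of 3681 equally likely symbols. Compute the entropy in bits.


H = log2(n) = log2(3681) = 11.8459

11.8459 bits


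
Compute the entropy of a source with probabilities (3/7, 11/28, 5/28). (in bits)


H = -sum(p_i * log2(p_i)). Terms: -(3/7)*log2(3/7) = 0.523882; -(11/28)*log2(11/28) = 0.529541; -(5/28)*log2(5/28) = 0.443826. H = 0.523882 + 0.529541 + 0.443826 = 1.4972

1.4972 bits


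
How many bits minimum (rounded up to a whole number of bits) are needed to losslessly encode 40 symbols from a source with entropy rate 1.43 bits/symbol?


Minimum bits >= n * H = 40 * 1.43 = 57.2, rounded up to a whole number of bits = 58

58 bits


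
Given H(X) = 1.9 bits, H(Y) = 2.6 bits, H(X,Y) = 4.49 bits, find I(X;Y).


I(X;Y) = H(X) + H(Y) - H(X,Y) = 1.9 + 2.6 - 4.49 = 0.01

0.01 bits


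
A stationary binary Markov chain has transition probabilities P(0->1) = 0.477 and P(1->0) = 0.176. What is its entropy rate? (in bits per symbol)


Stationary distribution: pi_0 = p10/(p01+p10) = 0.2695, pi_1 = 0.7305. Entropy rate H' = pi_0*H(p01) + pi_1*H(p10) = 0.2695*0.9985 + 0.7305*0.6712 = 0.7594

0.7594 bits/symbol


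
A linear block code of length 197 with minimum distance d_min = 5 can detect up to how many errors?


Detection capability = d_min - 1 = 5 - 1 = 4

4 errors


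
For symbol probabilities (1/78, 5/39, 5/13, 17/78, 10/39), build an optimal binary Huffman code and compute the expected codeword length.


Huffman construction (repeatedly merge the two least-probable nodes; each merge adds 1 bit to every symbol beneath it): 1/78 + 5/39 = 11/78; 11/78 + 17/78 = 14/39; 10/39 + 14/39 = 8/13; 5/13 + 8/13 = 1. Resulting codeword lengths (in the order the probabilities were given): (4, 4, 1, 3, 2). L_avg = sum(p_i * l_i) = 1/78*4 + 5/39*4 + 5/13*1 + 17/78*3 + 10/39*2 = 55/26 = 2.1154

2.1154 bits


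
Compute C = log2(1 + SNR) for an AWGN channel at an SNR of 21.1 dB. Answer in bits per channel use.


SNR_linear = 10^(21.1/10) = 128.825; C = log2(1 + SNR_linear) = log2(1 + 128.825) = 7.0204

7.0204 bits/channel use


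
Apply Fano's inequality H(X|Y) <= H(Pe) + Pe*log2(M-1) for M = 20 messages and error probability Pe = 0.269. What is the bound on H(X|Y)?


H(Pe) = -Pe*log2(Pe) - (1-Pe)*log2(1-Pe) = -0.269*log2(0.269) - 0.731*log2(0.731) = 0.509573 + 0.330453 = 0.84. Pe*log2(M-1) = 0.269*log2(19) = 1.142693. Bound = H(Pe) + Pe*log2(M-1) = 0.509573 + 0.330453 + 1.142693 = 1.9827

1.9827 bits


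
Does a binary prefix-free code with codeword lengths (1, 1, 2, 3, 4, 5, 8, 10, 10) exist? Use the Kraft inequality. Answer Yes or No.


Kraft sum = sum(2^(-l_i)) = 1.4746, need <= 1. Result: violated (a binary prefix-free code with these lengths cannot exist)

No


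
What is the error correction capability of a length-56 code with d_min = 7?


Correction capability = floor((d-1)/2) = floor((7-1)/2) = 3

3 errors


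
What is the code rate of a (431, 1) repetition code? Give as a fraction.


Rate = k/n = 1/431

1/431


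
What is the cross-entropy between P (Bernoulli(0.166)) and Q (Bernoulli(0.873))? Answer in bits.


H(P,Q) = -p*log2(q) - (1-p)*log2(1-q). -0.166*log2(0.873) = 0.032527; -0.834*log2(0.127) = 2.482901. H(P,Q) = 0.032527 + 2.482901 = 2.5154

2.5154 bits


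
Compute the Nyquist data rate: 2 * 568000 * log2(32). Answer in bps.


Rate = 2 * B * log2(M) = 2 * 568000 * 5.0 = 5680000.0

5680000.0 bps


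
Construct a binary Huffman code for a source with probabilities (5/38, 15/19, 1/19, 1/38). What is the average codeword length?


Huffman construction (repeatedly merge the two least-probable nodes; each merge adds 1 bit to every symbol beneath it): 1/38 + 1/19 = 3/38; 3/38 + 5/38 = 4/19; 4/19 + 15/19 = 1. Resulting codeword lengths (in the order the probabilities were given): (2, 1, 3, 3). L_avg = sum(p_i * l_i) = 5/38*2 + 15/19*1 + 1/19*3 + 1/38*3 = 49/38 = 1.2895

1.2895 bits


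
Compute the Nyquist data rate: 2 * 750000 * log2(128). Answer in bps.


Rate = 2 * B * log2(M) = 2 * 750000 * 7.0 = 10500000.0

10500000.0 bps


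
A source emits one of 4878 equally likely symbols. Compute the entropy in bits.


H = log2(n) = log2(4878) = 12.2521

12.2521 bits


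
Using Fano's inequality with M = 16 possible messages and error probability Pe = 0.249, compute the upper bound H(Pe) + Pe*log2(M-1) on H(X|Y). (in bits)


H(Pe) = -Pe*log2(Pe) - (1-Pe)*log2(1-Pe) = -0.249*log2(0.249) - 0.751*log2(0.751) = 0.499440 + 0.310250 = 0.8097. Pe*log2(M-1) = 0.249*log2(15) = 0.972816. Bound = H(Pe) + Pe*log2(M-1) = 0.499440 + 0.310250 + 0.972816 = 1.7825

1.7825 bits


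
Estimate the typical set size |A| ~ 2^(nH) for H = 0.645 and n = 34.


log2|A_typical| = nH = 34 * 0.645 = 21.93, so |A_typical| ~ 2^21.93 = 3.996e+06

3.996e+06


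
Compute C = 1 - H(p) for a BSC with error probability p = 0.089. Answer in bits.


H(p) = -p*log2(p) - (1-p)*log2(1-p) = -0.089*log2(0.089) - 0.911*log2(0.911) = 0.310615 + 0.122509 = 0.4331. C = 1 - H(p) = 1 - 0.4331 = 0.5669

0.5669 bits


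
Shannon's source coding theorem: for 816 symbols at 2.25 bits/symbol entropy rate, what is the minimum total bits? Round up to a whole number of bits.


Minimum bits >= n * H = 816 * 2.25 = 1836.0, rounded up to a whole number of bits = 1836

1836 bits


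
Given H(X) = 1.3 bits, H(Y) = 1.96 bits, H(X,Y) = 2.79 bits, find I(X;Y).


I(X;Y) = H(X) + H(Y) - H(X,Y) = 1.3 + 1.96 - 2.79 = 0.47

0.47 bits


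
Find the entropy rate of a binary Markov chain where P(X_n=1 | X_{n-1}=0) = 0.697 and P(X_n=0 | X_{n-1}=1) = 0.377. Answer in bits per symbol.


Stationary distribution: pi_0 = p10/(p01+p10) = 0.351, pi_1 = 0.649. Entropy rate H' = pi_0*H(p01) + pi_1*H(p10) = 0.351*0.8849 + 0.649*0.9559 = 0.931

0.931 bits/symbol


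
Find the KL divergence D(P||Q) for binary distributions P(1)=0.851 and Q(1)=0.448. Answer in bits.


KL = p*log2(p/q) + (1-p)*log2((1-p)/(1-q)) = 0.851*log2(0.851/0.448) + 0.149*log2(0.149/0.552) = 0.5062

0.5062 bits


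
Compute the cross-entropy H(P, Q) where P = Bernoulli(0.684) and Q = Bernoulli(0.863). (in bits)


H(P,Q) = -p*log2(q) - (1-p)*log2(1-q). -0.684*log2(0.863) = 0.145396; -0.316*log2(0.137) = 0.906210. H(P,Q) = 0.145396 + 0.906210 = 1.0516

1.0516 bits


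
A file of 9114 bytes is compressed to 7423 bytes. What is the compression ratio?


Ratio = original / compressed = 9114 / 7423 = 1.2278

1.2278


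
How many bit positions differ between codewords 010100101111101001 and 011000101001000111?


Count differing positions: . . ^ ^ . . . . . ^ ^ . ^ . ^ ^ ^ . = 8 differences

8


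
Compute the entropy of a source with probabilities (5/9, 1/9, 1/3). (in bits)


H = -sum(p_i * log2(p_i)). Terms: -(5/9)*log2(5/9) = 0.471109; -(1/9)*log2(1/9) = 0.352214; -(1/3)*log2(1/3) = 0.528321. H = 0.471109 + 0.352214 + 0.528321 = 1.3516

1.3516 bits


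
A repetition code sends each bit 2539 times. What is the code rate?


Rate = k/n = 1/2539

1/2539


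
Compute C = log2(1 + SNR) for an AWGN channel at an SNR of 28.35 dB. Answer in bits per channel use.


SNR_linear = 10^(28.35/10) = 683.9116; C = log2(1 + SNR_linear) = log2(1 + 683.9116) = 9.4198

9.4198 bits/channel use


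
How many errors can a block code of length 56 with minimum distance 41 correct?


Correction capability = floor((d-1)/2) = floor((41-1)/2) = 20

20 errors


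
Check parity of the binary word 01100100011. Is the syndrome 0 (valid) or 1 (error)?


Syndrome = XOR of all bits = 0 XOR 1 XOR 1 XOR 0 XOR 0 XOR 1 XOR 0 XOR 0 XOR 0 XOR 1 XOR 1 = 1

1


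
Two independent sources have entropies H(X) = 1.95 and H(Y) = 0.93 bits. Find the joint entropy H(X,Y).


For independent variables, H(X,Y) = H(X) + H(Y) = 1.95 + 0.93 = 2.88

2.88 bits


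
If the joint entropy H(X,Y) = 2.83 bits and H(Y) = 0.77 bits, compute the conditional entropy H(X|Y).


H(X|Y) = H(X,Y) - H(Y) = 2.83 - 0.77 = 2.06

2.06 bits


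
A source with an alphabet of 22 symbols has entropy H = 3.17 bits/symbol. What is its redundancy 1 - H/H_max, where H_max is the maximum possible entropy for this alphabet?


H_max = log2(K) = log2(22) = 4.4594 bits/symbol. Redundancy = 1 - H/H_max = 1 - 3.17/4.4594 = 1 - 0.7109 = 0.2891

0.2891


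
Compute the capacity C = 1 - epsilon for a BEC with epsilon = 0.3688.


C = 1 - epsilon = 1 - 0.3688 = 0.6312

0.6312 bits


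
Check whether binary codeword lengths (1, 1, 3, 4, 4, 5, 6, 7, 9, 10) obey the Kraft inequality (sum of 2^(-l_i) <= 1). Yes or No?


Kraft sum = sum(2^(-l_i)) = 1.3076, need <= 1. Result: violated (a binary prefix-free code with these lengths cannot exist)

No


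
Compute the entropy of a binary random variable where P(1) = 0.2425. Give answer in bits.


H = -p*log2(p) - (1-p)*log2(1-p). -0.2425*log2(0.2425) = 0.495656; -0.7575*log2(0.7575) = 0.303517. H = 0.495656 + 0.303517 = 0.7992

0.7992 bits


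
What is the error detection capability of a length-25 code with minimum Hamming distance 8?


Detection capability = d_min - 1 = 8 - 1 = 7

7 errors


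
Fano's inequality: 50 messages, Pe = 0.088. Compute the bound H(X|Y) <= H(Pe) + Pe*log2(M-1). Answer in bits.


H(Pe) = -Pe*log2(Pe) - (1-Pe)*log2(1-Pe) = -0.088*log2(0.088) - 0.912*log2(0.912) = 0.308559 + 0.121200 = 0.4298. Pe*log2(M-1) = 0.088*log2(49) = 0.494094. Bound = H(Pe) + Pe*log2(M-1) = 0.308559 + 0.121200 + 0.494094 = 0.9239

0.9239 bits


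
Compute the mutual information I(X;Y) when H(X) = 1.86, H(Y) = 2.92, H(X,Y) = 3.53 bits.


I(X;Y) = H(X) + H(Y) - H(X,Y) = 1.86 + 2.92 - 3.53 = 1.25

1.25 bits


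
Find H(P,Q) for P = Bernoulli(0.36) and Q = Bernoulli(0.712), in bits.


H(P,Q) = -p*log2(q) - (1-p)*log2(1-q). -0.36*log2(0.712) = 0.176418; -0.64*log2(0.288) = 1.149350. H(P,Q) = 0.176418 + 1.149350 = 1.3258

1.3258 bits


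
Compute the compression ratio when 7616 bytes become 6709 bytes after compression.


Ratio = original / compressed = 7616 / 6709 = 1.1352

1.1352


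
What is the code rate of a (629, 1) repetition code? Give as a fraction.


Rate = k/n = 1/629

1/629


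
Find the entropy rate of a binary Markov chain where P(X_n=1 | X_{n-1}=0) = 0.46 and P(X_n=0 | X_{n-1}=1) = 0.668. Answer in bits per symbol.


Stationary distribution: pi_0 = p10/(p01+p10) = 0.5922, pi_1 = 0.4078. Entropy rate H' = pi_0*H(p01) + pi_1*H(p10) = 0.5922*0.9954 + 0.4078*0.917 = 0.9634

0.9634 bits/symbol


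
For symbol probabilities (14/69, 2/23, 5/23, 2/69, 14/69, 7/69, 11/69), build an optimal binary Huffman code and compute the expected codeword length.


Huffman construction (repeatedly merge the two least-probable nodes; each merge adds 1 bit to every symbol beneath it): 2/69 + 2/23 = 8/69; 7/69 + 8/69 = 5/23; 11/69 + 14/69 = 25/69; 14/69 + 5/23 = 29/69; 5/23 + 25/69 = 40/69; 29/69 + 40/69 = 1. Resulting codeword lengths (in the order the probabilities were given): (3, 4, 2, 4, 2, 3, 3). L_avg = sum(p_i * l_i) = 14/69*3 + 2/23*4 + 5/23*2 + 2/69*4 + 14/69*2 + 7/69*3 + 11/69*3 = 62/23 = 2.6957

2.6957 bits


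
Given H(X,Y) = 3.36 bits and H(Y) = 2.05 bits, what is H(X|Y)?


H(X|Y) = H(X,Y) - H(Y) = 3.36 - 2.05 = 1.31

1.31 bits


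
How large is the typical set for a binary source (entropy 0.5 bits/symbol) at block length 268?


log2|A_typical| = nH = 268 * 0.5 = 134.0, so |A_typical| ~ 2^134.0 = 2.178e+40

2.178e+40


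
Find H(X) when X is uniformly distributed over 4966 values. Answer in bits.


H = log2(n) = log2(4966) = 12.2779

12.2779 bits


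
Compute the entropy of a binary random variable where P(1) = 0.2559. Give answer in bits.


H = -p*log2(p) - (1-p)*log2(1-p). -0.2559*log2(0.2559) = 0.503188; -0.7441*log2(0.7441) = 0.317308. H = 0.503188 + 0.317308 = 0.8205

0.8205 bits


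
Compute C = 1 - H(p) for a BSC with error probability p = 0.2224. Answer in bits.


H(p) = -p*log2(p) - (1-p)*log2(1-p) = -0.2224*log2(0.2224) - 0.7776*log2(0.7776) = 0.482335 + 0.282191 = 0.7645. C = 1 - H(p) = 1 - 0.7645 = 0.2355

0.2355 bits


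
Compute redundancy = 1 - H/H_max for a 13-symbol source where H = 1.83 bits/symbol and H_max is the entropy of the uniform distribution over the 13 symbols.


H_max = log2(K) = log2(13) = 3.7004 bits/symbol. Redundancy = 1 - H/H_max = 1 - 1.83/3.7004 = 1 - 0.4945 = 0.5055

0.5055


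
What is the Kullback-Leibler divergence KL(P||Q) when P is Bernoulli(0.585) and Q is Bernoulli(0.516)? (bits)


KL = p*log2(p/q) + (1-p)*log2((1-p)/(1-q)) = 0.585*log2(0.585/0.516) + 0.415*log2(0.415/0.484) = 0.0138

0.0138 bits


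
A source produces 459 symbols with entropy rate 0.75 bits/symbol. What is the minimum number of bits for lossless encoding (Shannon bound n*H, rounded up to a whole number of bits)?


Minimum bits >= n * H = 459 * 0.75 = 344.25, rounded up to a whole number of bits = 345

345 bits


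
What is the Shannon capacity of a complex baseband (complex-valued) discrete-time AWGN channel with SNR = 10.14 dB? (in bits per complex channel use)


SNR_linear = 10^(10.14/10) = 10.3276; C = log2(1 + SNR_linear) = log2(1 + 10.3276) = 3.5018

3.5018 bits/channel use


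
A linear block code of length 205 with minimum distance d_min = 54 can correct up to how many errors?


Correction capability = floor((d-1)/2) = floor((54-1)/2) = 26

26 errors


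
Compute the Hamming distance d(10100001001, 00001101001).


Count differing positions: ^ . ^ . ^ ^ . . . . . = 4 differences

4


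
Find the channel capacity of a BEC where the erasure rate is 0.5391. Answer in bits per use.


C = 1 - epsilon = 1 - 0.5391 = 0.4609

0.4609 bits


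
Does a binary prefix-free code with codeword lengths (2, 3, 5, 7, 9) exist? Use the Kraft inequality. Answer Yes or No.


Kraft sum = sum(2^(-l_i)) = 0.416, need <= 1. Result: satisfied (a binary prefix-free code with these lengths exists)

Yes


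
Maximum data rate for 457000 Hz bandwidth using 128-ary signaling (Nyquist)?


Rate = 2 * B * log2(M) = 2 * 457000 * 7.0 = 6398000.0

6398000.0 bps


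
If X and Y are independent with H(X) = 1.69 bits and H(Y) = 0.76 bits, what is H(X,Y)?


For independent variables, H(X,Y) = H(X) + H(Y) = 1.69 + 0.76 = 2.45

2.45 bits


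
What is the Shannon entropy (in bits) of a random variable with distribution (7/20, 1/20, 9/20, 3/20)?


H = -sum(p_i * log2(p_i)). Terms: -(7/20)*log2(7/20) = 0.530101; -(1/20)*log2(1/20) = 0.216096; -(9/20)*log2(9/20) = 0.518401; -(3/20)*log2(3/20) = 0.410545. H = 0.530101 + 0.216096 + 0.518401 + 0.410545 = 1.6751

1.6751 bits


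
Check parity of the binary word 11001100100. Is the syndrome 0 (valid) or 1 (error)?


Syndrome = XOR of all bits = 1 XOR 1 XOR 0 XOR 0 XOR 1 XOR 1 XOR 0 XOR 0 XOR 1 XOR 0 XOR 0 = 1

1


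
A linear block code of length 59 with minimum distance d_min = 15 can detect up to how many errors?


Detection capability = d_min - 1 = 15 - 1 = 14

14 errors


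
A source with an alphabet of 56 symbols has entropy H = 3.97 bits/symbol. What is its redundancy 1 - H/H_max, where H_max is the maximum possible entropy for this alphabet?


H_max = log2(K) = log2(56) = 5.8074 bits/symbol. Redundancy = 1 - H/H_max = 1 - 3.97/5.8074 = 1 - 0.6836 = 0.3164

0.3164


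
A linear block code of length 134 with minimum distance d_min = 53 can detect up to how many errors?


Detection capability = d_min - 1 = 53 - 1 = 52

52 errors


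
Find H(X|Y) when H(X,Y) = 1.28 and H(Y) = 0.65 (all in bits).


H(X|Y) = H(X,Y) - H(Y) = 1.28 - 0.65 = 0.63

0.63 bits


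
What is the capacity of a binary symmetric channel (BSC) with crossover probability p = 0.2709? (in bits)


H(p) = -p*log2(p) - (1-p)*log2(1-p) = -0.2709*log2(0.2709) - 0.7291*log2(0.7291) = 0.510421 + 0.332332 = 0.8428. C = 1 - H(p) = 1 - 0.8428 = 0.1572

0.1572 bits


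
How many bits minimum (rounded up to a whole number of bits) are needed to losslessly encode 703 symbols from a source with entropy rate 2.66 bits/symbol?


Minimum bits >= n * H = 703 * 2.66 = 1869.98, rounded up to a whole number of bits = 1870

1870 bits


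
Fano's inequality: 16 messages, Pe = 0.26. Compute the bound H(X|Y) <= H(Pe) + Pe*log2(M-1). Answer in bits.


H(Pe) = -Pe*log2(Pe) - (1-Pe)*log2(1-Pe) = -0.26*log2(0.26) - 0.74*log2(0.74) = 0.505288 + 0.321458 = 0.8267. Pe*log2(M-1) = 0.26*log2(15) = 1.015792. Bound = H(Pe) + Pe*log2(M-1) = 0.505288 + 0.321458 + 1.015792 = 1.8425

1.8425 bits


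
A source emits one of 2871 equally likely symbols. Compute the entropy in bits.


H = log2(n) = log2(2871) = 11.4873

11.4873 bits


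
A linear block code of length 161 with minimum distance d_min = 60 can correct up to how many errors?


Correction capability = floor((d-1)/2) = floor((60-1)/2) = 29

29 errors


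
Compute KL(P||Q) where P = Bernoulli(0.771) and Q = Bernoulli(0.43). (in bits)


KL = p*log2(p/q) + (1-p)*log2((1-p)/(1-q)) = 0.771*log2(0.771/0.43) + 0.229*log2(0.229/0.57) = 0.3482

0.3482 bits


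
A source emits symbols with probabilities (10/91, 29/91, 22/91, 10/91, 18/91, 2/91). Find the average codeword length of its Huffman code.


Huffman construction (repeatedly merge the two least-probable nodes; each merge adds 1 bit to every symbol beneath it): 2/91 + 10/91 = 12/91; 10/91 + 12/91 = 22/91; 18/91 + 22/91 = 40/91; 22/91 + 29/91 = 51/91; 40/91 + 51/91 = 1. Resulting codeword lengths (in the order the probabilities were given): (4, 2, 2, 3, 2, 4). L_avg = sum(p_i * l_i) = 10/91*4 + 29/91*2 + 22/91*2 + 10/91*3 + 18/91*2 + 2/91*4 = 216/91 = 2.3736

2.3736 bits
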